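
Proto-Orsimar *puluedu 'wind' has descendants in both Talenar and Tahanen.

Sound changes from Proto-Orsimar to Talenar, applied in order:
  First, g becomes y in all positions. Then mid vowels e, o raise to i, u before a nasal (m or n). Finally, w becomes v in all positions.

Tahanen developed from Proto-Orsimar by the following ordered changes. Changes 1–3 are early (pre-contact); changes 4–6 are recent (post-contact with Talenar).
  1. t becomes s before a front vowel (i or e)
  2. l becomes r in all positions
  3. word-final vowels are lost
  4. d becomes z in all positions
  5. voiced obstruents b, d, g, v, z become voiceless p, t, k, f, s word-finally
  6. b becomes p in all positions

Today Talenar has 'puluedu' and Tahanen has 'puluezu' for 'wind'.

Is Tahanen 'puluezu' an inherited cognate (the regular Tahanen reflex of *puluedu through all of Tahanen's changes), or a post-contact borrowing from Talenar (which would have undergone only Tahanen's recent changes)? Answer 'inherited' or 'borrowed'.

If inherited, *puluedu would pass through all of Tahanen's changes:
Tahanen: *puluedu > puruedu > purued > puruez > purues  (by unconditioned shift, apocope, unconditioned shift, final devoicing)
If borrowed from Talenar 'puluedu' after the early changes, it would undergo only the recent ones:
  rule 4 (unconditioned shift): puluedu → puluezu
  rule 5 (final devoicing): no change (puluezu)
  rule 6 (unconditioned shift): no change (puluezu)
  ⇒ as a loan: puluezu
Tahanen 'puluezu' matches the loan outcome 'puluezu', not the inherited 'purues' — it skipped the early Tahanen changes, so it was borrowed from Talenar.

borrowed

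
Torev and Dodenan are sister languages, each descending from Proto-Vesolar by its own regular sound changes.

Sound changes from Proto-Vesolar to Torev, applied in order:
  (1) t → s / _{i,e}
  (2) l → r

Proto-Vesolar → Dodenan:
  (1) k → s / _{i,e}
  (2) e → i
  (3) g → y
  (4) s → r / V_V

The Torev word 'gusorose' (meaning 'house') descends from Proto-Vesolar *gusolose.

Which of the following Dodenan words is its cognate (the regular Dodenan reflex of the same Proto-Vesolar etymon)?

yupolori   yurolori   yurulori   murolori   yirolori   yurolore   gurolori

Dodenan: *gusolose
  gusolose (rule 1 does not apply)
  gusolose → gusolosi   [vowel merger]
  gusolosi → yusolosi   [unconditioned shift]
  yusolosi → yurolori   [rhotacism]
  giving Dodenan yurolori.
The other candidates each miss or misapply at least one Dodenan change.

yurolori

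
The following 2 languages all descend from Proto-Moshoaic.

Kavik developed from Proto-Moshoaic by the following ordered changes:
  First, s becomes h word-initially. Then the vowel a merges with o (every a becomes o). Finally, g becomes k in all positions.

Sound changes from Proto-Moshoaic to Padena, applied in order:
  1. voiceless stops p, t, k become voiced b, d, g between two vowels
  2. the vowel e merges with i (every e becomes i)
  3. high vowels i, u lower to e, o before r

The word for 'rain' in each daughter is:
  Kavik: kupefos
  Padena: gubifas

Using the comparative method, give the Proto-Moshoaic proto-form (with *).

*gupefas

Position 4: Kavik has e, Padena has i. Kavik preserves e here (none of its changes turn any other segment into e), so the proto-segment is *e.
Position 6: Kavik has o, Padena has a. Padena preserves a here (none of its changes turn any other segment into a), so the proto-segment is *a.
Verify the candidate proto-form against each daughter:
Kavik: *gupefas > gupefos > kupefos  (by vowel merger, unconditioned shift)
Padena: *gupefas > gubefas > gubifas  (by intervocalic voicing, vowel merger)
Only *gupefas yields all of Kavik kupefos, Padena gubifas.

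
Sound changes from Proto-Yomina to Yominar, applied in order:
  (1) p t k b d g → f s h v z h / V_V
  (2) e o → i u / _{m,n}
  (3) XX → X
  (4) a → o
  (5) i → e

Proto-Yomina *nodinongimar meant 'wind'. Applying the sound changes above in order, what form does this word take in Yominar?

nozenungemor

Yominar: *nodinongimar
  nodinongimar → nozinongimar   [intervocalic lenition]
  nozinongimar → nozinungimar   [pre-nasal raising]
  nozinungimar (rule 3 does not apply)
  nozinungimar → nozinungimor   [vowel merger]
  nozinungimor → nozenungemor   [vowel merger]
  giving Yominar nozenungemor.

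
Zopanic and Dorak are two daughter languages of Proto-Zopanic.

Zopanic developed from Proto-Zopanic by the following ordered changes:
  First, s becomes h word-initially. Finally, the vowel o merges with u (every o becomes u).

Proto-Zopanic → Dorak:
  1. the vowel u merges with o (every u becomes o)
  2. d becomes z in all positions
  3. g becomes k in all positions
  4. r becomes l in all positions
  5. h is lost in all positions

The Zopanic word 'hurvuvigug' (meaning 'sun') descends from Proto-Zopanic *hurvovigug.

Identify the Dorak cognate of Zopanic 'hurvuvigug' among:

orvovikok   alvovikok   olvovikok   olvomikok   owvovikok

olvovikok

Dorak: start from *hurvovigug.
  rule 1 (vowel merger): hurvovigug → horvovigog
  rule 2: no change — horvovigog
  rule 3 (unconditioned shift): horvovigog → horvovikok
  rule 4 (unconditioned shift): horvovikok → holvovikok
  rule 5 (h-loss): holvovikok → olvovikok
  ⇒ Dorak olvovikok
The other candidates each miss or misapply at least one Dorak change.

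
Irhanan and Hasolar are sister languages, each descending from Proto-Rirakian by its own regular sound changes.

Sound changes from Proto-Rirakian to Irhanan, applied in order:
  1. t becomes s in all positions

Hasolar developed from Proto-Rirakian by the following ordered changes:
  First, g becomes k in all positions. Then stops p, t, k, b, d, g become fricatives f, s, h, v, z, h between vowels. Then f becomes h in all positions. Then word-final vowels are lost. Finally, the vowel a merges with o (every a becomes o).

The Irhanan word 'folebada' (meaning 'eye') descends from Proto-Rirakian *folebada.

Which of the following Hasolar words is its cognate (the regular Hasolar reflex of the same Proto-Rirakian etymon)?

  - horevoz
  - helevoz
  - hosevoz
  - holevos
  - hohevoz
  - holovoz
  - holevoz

Hasolar: *folebada
  folebada (rule 1 does not apply)
  folebada → folevaza   [intervocalic lenition]
  folevaza → holevaza   [unconditioned shift]
  holevaza → holevaz   [apocope]
  holevaz → holevoz   [vowel merger]
  giving Hasolar holevoz.
Only 'holevoz' matches the regular Hasolar development of *folebada.

holevoz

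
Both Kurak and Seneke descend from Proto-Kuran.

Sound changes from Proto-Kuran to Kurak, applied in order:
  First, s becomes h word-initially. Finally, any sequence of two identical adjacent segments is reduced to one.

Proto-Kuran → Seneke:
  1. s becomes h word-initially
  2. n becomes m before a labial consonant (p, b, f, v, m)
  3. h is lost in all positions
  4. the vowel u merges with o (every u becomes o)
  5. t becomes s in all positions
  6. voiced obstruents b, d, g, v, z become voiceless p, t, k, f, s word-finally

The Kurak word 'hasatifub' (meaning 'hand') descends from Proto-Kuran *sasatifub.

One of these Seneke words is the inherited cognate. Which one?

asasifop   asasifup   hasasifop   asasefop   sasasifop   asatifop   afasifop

Seneke: start from *sasatifub.
  rule 1 (debuccalisation): sasatifub → hasatifub
  rule 2: no change — hasatifub
  rule 3 (h-loss): hasatifub → asatifub
  rule 4 (vowel merger): asatifub → asatifob
  rule 5 (unconditioned shift): asatifob → asasifob
  rule 6 (final devoicing): asasifob → asasifop
  ⇒ Seneke asasifop

asasifop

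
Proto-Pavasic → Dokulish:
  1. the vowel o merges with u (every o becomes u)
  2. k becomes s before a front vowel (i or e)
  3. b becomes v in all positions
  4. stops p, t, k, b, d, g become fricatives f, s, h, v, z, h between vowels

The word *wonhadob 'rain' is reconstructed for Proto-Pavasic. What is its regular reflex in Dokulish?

Dokulish: *wonhadob > wunhadub > wunhaduv > wunhazuv  (by vowel merger, unconditioned shift, intervocalic lenition)

wunhazuv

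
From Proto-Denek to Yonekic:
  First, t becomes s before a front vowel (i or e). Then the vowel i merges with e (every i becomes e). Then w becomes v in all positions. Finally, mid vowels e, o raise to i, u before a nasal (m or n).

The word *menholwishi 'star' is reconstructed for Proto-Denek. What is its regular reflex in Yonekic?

minholveshe

Yonekic: *menholwishi
  menholwishi (rule 1 does not apply)
  menholwishi → menholweshe   [vowel merger]
  menholweshe → menholveshe   [unconditioned shift]
  menholveshe → minholveshe   [pre-nasal raising]
  giving Yonekic minholveshe.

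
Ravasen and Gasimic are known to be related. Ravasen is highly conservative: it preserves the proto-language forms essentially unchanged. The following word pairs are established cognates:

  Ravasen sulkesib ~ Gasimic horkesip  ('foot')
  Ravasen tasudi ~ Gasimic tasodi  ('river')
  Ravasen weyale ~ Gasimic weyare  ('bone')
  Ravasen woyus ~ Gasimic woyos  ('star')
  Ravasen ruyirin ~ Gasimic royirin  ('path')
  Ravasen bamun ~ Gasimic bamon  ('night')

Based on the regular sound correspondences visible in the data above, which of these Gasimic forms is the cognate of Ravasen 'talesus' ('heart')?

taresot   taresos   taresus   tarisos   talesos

weyale ~ weyare — Ravasen l corresponds to Gasimic r between vowels (before a front vowel).
sulkesib ~ horkesip, tasudi ~ tasodi — Ravasen u corresponds to Gasimic o after a consonant, before a consonant other than r, m, n, p, b, f, v.
Applying these to Ravasen 'talesus':
  talesus → taresus   (l→r between vowels (before a front vowel))
  taresus → taresos   (u→o after a consonant, before a consonant other than r, m, n, p, b, f, v)
So the Gasimic cognate is 'taresos'.

taresos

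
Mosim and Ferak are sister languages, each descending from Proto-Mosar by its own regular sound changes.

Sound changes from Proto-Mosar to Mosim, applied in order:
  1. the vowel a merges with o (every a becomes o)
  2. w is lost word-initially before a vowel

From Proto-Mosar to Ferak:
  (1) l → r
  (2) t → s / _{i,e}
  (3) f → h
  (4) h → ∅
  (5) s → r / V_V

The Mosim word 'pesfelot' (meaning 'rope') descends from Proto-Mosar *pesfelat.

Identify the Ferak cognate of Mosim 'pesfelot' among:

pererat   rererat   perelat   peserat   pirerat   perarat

Ferak: *pesfelat
  pesfelat → pesferat   [unconditioned shift]
  pesferat (rule 2 does not apply)
  pesferat → pesherat   [unconditioned shift]
  pesherat → peserat   [h-loss]
  peserat → pererat   [rhotacism]
  giving Ferak pererat.
Among the options, 'pererat' alone shows every Ferak change applied in order.

pererat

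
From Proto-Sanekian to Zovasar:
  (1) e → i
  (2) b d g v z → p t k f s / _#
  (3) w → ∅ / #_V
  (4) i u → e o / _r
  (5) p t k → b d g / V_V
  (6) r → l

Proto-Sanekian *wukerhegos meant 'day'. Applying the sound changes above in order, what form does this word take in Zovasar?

Zovasar: *wukerhegos > wukirhigos > ukirhigos > ukerhigos > ugerhigos > ugelhigos  (by vowel merger, glide loss, pre-rhotic lowering, intervocalic voicing, unconditioned shift)

ugelhigos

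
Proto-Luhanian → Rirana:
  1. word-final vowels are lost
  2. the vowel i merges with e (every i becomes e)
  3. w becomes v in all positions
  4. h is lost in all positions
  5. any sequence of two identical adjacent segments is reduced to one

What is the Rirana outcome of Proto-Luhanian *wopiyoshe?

vopeyos

Rirana: *wopiyoshe > wopiyosh > wopeyosh > vopeyosh > vopeyos  (by apocope, vowel merger, unconditioned shift, h-loss)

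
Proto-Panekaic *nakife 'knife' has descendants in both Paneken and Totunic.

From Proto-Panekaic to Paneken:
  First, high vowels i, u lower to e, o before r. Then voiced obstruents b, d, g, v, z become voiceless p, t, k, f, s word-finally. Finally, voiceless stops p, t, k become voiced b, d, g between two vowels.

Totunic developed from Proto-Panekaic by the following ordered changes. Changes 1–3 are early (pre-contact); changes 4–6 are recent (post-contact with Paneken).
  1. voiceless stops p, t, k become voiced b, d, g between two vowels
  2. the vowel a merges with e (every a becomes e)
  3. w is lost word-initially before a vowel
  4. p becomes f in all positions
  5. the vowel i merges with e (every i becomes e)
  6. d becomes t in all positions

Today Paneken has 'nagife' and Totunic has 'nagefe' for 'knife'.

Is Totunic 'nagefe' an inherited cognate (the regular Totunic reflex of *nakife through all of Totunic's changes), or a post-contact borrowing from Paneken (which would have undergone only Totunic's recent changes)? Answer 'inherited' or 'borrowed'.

If inherited, *nakife would pass through all of Totunic's changes:
Totunic: *nakife > nagife > negife > negefe  (by intervocalic voicing, vowel merger, vowel merger)
If borrowed from Paneken 'nagife' after the early changes, it would undergo only the recent ones:
  rule 4 (unconditioned shift): no change (nagife)
  rule 5 (vowel merger): nagife → nagefe
  rule 6 (unconditioned shift): no change (nagefe)
  ⇒ as a loan: nagefe
Totunic 'nagefe' matches the loan outcome 'nagefe', not the inherited 'negefe' — it skipped the early Totunic changes, so it was borrowed from Paneken.

borrowed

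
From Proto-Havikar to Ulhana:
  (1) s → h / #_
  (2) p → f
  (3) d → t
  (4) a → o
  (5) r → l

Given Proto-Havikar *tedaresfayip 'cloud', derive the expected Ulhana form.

tetolesfoyif

Ulhana: *tedaresfayip
  tedaresfayip (rule 1 does not apply)
  tedaresfayip → tedaresfayif   [unconditioned shift]
  tedaresfayif → tetaresfayif   [unconditioned shift]
  tetaresfayif → tetoresfoyif   [vowel merger]
  tetoresfoyif → tetolesfoyif   [unconditioned shift]
  giving Ulhana tetolesfoyif.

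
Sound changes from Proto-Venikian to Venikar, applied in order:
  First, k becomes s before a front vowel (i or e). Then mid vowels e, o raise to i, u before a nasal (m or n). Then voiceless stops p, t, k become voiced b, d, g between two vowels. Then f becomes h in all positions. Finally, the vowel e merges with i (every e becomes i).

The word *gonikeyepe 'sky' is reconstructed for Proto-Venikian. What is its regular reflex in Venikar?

Venikar: start from *gonikeyepe.
  rule 1 (palatalisation): gonikeyepe → goniseyepe
  rule 2 (pre-nasal raising): goniseyepe → guniseyepe
  rule 3 (intervocalic voicing): guniseyepe → guniseyebe
  rule 4: no change — guniseyebe
  rule 5 (vowel merger): guniseyebe → gunisiyibi
  ⇒ Venikar gunisiyibi

gunisiyibi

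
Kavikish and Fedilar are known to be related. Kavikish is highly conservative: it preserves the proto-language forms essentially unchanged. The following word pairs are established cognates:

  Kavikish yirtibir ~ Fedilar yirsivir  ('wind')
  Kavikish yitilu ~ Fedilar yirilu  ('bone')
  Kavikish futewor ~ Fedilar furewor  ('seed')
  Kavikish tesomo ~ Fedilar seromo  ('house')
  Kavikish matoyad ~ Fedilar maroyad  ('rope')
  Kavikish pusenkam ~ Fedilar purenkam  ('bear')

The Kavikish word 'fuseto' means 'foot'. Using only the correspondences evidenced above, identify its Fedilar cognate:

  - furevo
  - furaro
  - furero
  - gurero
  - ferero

furero

pusenkam ~ purenkam — Kavikish s corresponds to Fedilar r between vowels (before a front vowel).
matoyad ~ maroyad — Kavikish t corresponds to Fedilar r between vowels (before a back vowel).
Applying these to Kavikish 'fuseto':
  fuseto → fureto   (s→r between vowels (before a front vowel))
  fureto → furero   (t→r between vowels (before a back vowel))
So the Fedilar cognate is 'furero'.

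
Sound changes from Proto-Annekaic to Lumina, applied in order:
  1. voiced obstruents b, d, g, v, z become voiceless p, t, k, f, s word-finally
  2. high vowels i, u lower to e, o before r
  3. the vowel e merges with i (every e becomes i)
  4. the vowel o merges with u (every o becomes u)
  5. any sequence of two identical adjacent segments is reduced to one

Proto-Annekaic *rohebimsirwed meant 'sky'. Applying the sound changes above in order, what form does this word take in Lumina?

ruhibimsirwit

Lumina: *rohebimsirwed
  rohebimsirwed → rohebimsirwet   [final devoicing]
  rohebimsirwet → rohebimserwet   [pre-rhotic lowering]
  rohebimserwet → rohibimsirwit   [vowel merger]
  rohibimsirwit → ruhibimsirwit   [vowel merger]
  ruhibimsirwit (rule 5 does not apply)
  giving Lumina ruhibimsirwit.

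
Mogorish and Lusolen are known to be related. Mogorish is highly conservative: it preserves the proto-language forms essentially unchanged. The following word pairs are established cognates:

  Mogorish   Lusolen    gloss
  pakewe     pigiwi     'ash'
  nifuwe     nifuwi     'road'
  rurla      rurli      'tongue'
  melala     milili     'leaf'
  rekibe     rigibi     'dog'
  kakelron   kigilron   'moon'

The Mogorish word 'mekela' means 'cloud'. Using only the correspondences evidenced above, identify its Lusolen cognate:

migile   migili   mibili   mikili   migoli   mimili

pakewe ~ pigiwi, melala ~ milili — Mogorish e corresponds to Lusolen i after a consonant, before a consonant other than r, m, n, p, b, f, v.
pakewe ~ pigiwi, kakelron ~ kigilron — Mogorish k corresponds to Lusolen g between vowels (before a front vowel).
rurla ~ rurli, melala ~ milili — Mogorish a corresponds to Lusolen i word-finally.
Applying these to Mogorish 'mekela':
  mekela → mikela   (e→i after a consonant, before a consonant other than r, m, n, p, b, f, v)
  mikela → migela   (k→g between vowels (before a front vowel))
  migela → migila   (e→i after a consonant, before a consonant other than r, m, n, p, b, f, v)
  migila → migili   (a→i word-finally)
So the Lusolen cognate is 'migili'.

migili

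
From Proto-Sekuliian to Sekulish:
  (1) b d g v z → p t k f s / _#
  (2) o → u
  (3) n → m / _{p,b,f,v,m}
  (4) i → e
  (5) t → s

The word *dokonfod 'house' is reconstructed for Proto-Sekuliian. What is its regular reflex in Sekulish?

dukumfus

Sekulish: start from *dokonfod.
  rule 1 (final devoicing): dokonfod → dokonfot
  rule 2 (vowel merger): dokonfot → dukunfut
  rule 3 (nasal place assimilation): dukunfut → dukumfut
  rule 4: no change — dukumfut
  rule 5 (unconditioned shift): dukumfut → dukumfus
  ⇒ Sekulish dukumfus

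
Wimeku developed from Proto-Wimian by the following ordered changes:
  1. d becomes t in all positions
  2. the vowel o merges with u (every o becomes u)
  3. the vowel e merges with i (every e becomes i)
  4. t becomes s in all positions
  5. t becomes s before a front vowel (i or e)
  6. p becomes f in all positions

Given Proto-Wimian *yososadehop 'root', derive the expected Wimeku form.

Wimeku: *yososadehop
  yososadehop → yososatehop   [unconditioned shift]
  yososatehop → yususatehup   [vowel merger]
  yususatehup → yususatihup   [vowel merger]
  yususatihup → yususasihup   [unconditioned shift]
  yususasihup (rule 5 does not apply)
  yususasihup → yususasihuf   [unconditioned shift]
  giving Wimeku yususasihuf.

yususasihuf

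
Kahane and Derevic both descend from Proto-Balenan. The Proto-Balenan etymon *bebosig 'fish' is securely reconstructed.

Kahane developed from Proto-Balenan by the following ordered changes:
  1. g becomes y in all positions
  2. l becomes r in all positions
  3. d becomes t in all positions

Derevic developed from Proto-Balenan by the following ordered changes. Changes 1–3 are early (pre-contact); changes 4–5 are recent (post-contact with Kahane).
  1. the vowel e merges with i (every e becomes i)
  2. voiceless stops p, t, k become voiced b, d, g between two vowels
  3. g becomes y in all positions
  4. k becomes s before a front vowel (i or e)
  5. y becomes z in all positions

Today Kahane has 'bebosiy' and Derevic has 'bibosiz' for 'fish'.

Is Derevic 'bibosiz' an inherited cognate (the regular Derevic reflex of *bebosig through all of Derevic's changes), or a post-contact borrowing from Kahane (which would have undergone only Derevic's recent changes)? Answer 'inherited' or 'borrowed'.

inherited

If inherited, *bebosig would pass through all of Derevic's changes:
Derevic: *bebosig > bibosig > bibosiy > bibosiz  (by vowel merger, unconditioned shift, unconditioned shift)
If borrowed from Kahane 'bebosiy' after the early changes, it would undergo only the recent ones:
  rule 4 (palatalisation): no change (bebosiy)
  rule 5 (unconditioned shift): bebosiy → bebosiz
  ⇒ as a loan: bebosiz
Derevic 'bibosiz' matches the inherited outcome exactly, so it is an inherited cognate, not a loan.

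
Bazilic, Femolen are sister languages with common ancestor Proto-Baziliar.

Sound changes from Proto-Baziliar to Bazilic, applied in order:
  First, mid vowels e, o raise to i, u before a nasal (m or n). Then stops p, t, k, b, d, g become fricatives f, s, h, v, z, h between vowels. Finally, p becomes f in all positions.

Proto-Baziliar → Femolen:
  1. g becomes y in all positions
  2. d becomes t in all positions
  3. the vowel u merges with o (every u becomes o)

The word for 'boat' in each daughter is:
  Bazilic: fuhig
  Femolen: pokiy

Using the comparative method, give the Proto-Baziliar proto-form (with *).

Position 1: Bazilic has f, Femolen has p. Femolen preserves p here (none of its changes turn any other segment into p), so the proto-segment is *p.
Position 2: Bazilic has u, Femolen has o. Taking the neighbouring segments as reconstructed: Bazilic u can only go back to *u; Femolen o could go back to *o or *u — the one source consistent with every daughter is *u.
Verify the candidate proto-form against each daughter:
Bazilic: *pukig
  pukig (rule 1 does not apply)
  pukig → puhig   [intervocalic lenition]
  puhig → fuhig   [unconditioned shift]
  giving Bazilic fuhig.
Femolen: start from *pukig.
  rule 1 (unconditioned shift): pukig → pukiy
  rule 2: no change — pukiy
  rule 3 (vowel merger): pukiy → pokiy
  ⇒ Femolen pokiy
Only *pukig yields all of Bazilic fuhig, Femolen pokiy.

*pukig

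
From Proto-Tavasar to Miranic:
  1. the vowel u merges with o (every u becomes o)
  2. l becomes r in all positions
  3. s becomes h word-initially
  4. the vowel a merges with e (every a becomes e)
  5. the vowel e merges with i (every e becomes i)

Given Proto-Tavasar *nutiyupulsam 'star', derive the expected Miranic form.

notiyoporsim

Miranic: start from *nutiyupulsam.
  rule 1 (vowel merger): nutiyupulsam → notiyopolsam
  rule 2 (unconditioned shift): notiyopolsam → notiyoporsam
  rule 3: no change — notiyoporsam
  rule 4 (vowel merger): notiyoporsam → notiyoporsem
  rule 5 (vowel merger): notiyoporsem → notiyoporsim
  ⇒ Miranic notiyoporsim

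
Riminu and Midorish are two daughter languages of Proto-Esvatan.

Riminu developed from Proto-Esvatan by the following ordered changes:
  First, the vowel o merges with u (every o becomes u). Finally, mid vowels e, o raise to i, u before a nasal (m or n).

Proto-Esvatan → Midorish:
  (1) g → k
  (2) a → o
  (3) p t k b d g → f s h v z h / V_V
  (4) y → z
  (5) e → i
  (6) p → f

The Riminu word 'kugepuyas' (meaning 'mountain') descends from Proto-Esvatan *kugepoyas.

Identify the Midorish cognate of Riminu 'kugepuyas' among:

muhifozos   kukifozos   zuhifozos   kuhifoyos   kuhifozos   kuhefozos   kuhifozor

kuhifozos

Midorish: *kugepoyas > kukepoyas > kukepoyos > kuhefoyos > kuhefozos > kuhifozos  (by unconditioned shift, vowel merger, intervocalic lenition, unconditioned shift, vowel merger)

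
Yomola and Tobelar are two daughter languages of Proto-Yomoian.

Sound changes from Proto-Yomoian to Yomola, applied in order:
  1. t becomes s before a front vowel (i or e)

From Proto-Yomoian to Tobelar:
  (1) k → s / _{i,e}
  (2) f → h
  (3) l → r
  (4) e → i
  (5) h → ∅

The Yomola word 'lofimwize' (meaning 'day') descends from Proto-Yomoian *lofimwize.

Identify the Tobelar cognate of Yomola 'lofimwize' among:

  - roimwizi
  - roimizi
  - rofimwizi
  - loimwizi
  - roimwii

Tobelar: start from *lofimwize.
  rule 1: no change — lofimwize
  rule 2 (unconditioned shift): lofimwize → lohimwize
  rule 3 (unconditioned shift): lohimwize → rohimwize
  rule 4 (vowel merger): rohimwize → rohimwizi
  rule 5 (h-loss): rohimwizi → roimwizi
  ⇒ Tobelar roimwizi
Among the options, 'roimwizi' alone shows every Tobelar change applied in order.

roimwizi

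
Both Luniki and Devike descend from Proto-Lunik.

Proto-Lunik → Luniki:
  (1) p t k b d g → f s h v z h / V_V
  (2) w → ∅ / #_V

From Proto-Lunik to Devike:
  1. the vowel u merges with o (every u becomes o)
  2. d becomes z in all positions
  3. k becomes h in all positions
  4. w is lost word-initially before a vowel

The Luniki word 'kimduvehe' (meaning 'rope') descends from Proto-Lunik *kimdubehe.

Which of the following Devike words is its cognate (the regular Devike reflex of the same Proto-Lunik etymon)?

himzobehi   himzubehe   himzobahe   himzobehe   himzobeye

Devike: start from *kimdubehe.
  rule 1 (vowel merger): kimdubehe → kimdobehe
  rule 2 (unconditioned shift): kimdobehe → kimzobehe
  rule 3 (unconditioned shift): kimzobehe → himzobehe
  rule 4: no change — himzobehe
  ⇒ Devike himzobehe
The other candidates each miss or misapply at least one Devike change.

himzobehe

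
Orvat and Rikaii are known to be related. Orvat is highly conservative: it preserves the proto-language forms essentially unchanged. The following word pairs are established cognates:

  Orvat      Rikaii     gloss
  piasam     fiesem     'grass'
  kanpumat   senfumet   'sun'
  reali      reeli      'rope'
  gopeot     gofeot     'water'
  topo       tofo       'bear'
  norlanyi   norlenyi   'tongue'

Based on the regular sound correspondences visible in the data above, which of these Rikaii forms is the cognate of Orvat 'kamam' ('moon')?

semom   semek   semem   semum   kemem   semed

semem

kanpumat ~ senfumet — Orvat k corresponds to Rikaii s word-initially before a back vowel.
piasam ~ fiesem — Orvat a corresponds to Rikaii e after a consonant, before a nasal.
Applying these to Orvat 'kamam':
  kamam → samam   (k→s word-initially before a back vowel)
  samam → semam   (a→e after a consonant, before a nasal)
  semam → semem   (a→e after a consonant, before a nasal)
So the Rikaii cognate is 'semem'.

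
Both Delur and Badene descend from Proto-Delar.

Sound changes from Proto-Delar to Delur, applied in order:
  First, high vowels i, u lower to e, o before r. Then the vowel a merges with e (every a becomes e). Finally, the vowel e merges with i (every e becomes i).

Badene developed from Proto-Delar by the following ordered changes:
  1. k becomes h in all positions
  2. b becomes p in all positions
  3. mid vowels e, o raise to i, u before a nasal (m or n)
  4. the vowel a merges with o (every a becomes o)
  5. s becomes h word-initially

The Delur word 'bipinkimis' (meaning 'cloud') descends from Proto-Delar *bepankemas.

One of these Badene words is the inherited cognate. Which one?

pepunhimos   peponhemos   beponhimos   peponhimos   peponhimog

peponhimos

Badene: *bepankemas
  bepankemas → bepanhemas   [unconditioned shift]
  bepanhemas → pepanhemas   [unconditioned shift]
  pepanhemas → pepanhimas   [pre-nasal raising]
  pepanhimas → peponhimos   [vowel merger]
  peponhimos (rule 5 does not apply)
  giving Badene peponhimos.
Only 'peponhimos' matches the regular Badene development of *bepankemas.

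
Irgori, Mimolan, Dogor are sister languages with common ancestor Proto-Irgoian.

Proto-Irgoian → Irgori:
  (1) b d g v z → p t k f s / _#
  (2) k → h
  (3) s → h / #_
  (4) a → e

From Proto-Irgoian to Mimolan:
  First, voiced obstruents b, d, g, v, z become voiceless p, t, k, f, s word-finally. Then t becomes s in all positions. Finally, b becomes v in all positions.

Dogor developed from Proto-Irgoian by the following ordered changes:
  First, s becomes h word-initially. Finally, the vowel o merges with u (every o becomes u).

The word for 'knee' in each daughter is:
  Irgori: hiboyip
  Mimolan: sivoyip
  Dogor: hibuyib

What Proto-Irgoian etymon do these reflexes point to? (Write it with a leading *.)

Position 3: Irgori has b, Mimolan has v, Dogor has b. Irgori preserves b here (none of its changes turn any other segment into b), so the proto-segment is *b.
Position 4: Irgori has o, Mimolan has o, Dogor has u. Irgori preserves o here (none of its changes turn any other segment into o), so the proto-segment is *o.
Position 7: Irgori has p, Mimolan has p, Dogor has b. Dogor preserves b here (none of its changes turn any other segment into b), so the proto-segment is *b.
Verify the candidate proto-form against each daughter:
Irgori: start from *siboyib.
  rule 1 (final devoicing): siboyib → siboyip
  rule 2: no change — siboyip
  rule 3 (debuccalisation): siboyip → hiboyip
  rule 4: no change — hiboyip
  ⇒ Irgori hiboyip
Mimolan: start from *siboyib.
  rule 1 (final devoicing): siboyib → siboyip
  rule 2: no change — siboyip
  rule 3 (unconditioned shift): siboyip → sivoyip
  ⇒ Mimolan sivoyip
Dogor: start from *siboyib.
  rule 1 (debuccalisation): siboyib → hiboyib
  rule 2 (vowel merger): hiboyib → hibuyib
  ⇒ Dogor hibuyib
*siboyib is the unique common source.

*siboyib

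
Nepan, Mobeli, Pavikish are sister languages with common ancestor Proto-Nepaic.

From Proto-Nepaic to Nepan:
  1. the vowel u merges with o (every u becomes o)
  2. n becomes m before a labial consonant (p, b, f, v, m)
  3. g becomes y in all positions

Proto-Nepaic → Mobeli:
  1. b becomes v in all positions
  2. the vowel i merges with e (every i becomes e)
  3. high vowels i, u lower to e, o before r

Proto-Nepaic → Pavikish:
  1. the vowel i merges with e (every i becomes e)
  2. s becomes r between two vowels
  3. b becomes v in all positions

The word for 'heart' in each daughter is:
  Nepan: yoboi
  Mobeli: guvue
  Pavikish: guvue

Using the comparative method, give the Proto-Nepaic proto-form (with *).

Position 4: Nepan has o, Mobeli has u, Pavikish has u. Mobeli preserves u here (none of its changes turn any other segment into u), so the proto-segment is *u.
Position 2: Nepan has o, Mobeli has u, Pavikish has u. Mobeli preserves u here (none of its changes turn any other segment into u), so the proto-segment is *u.
Continuing position by position gives *gubui; check it forward:
Nepan: start from *gubui.
  rule 1 (vowel merger): gubui → goboi
  rule 2: no change — goboi
  rule 3 (unconditioned shift): goboi → yoboi
  ⇒ Nepan yoboi
Mobeli: *gubui
  gubui → guvui   [unconditioned shift]
  guvui → guvue   [vowel merger]
  guvue (rule 3 does not apply)
  giving Mobeli guvue.
Pavikish: start from *gubui.
  rule 1 (vowel merger): gubui → gubue
  rule 2: no change — gubue
  rule 3 (unconditioned shift): gubue → guvue
  ⇒ Pavikish guvue
No other proto-form is consistent with every reflex, so the reconstruction is *gubui.

*gubui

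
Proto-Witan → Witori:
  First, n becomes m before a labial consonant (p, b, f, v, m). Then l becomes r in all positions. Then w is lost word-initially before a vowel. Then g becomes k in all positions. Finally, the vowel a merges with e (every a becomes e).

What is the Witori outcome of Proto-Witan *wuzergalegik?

uzerkerekik

Witori: start from *wuzergalegik.
  rule 1: no change — wuzergalegik
  rule 2 (unconditioned shift): wuzergalegik → wuzergaregik
  rule 3 (glide loss): wuzergaregik → uzergaregik
  rule 4 (unconditioned shift): uzergaregik → uzerkarekik
  rule 5 (vowel merger): uzerkarekik → uzerkerekik
  ⇒ Witori uzerkerekik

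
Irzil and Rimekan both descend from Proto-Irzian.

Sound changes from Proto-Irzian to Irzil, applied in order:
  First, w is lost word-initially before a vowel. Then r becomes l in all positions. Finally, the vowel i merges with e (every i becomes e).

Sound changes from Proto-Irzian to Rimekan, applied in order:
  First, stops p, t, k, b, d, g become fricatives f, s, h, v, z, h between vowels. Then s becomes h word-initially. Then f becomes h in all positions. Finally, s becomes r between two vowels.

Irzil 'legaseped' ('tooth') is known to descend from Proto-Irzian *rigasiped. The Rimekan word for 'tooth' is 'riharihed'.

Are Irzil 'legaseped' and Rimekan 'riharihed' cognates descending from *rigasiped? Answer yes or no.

yes

Derive the expected Rimekan reflex of *rigasiped:
Rimekan: *rigasiped
  rigasiped → rihasifed   [intervocalic lenition]
  rihasifed (rule 2 does not apply)
  rihasifed → rihasihed   [unconditioned shift]
  rihasihed → riharihed   [rhotacism]
  giving Rimekan riharihed.
Rimekan 'riharihed' matches the regular reflex exactly, so the pair is cognate.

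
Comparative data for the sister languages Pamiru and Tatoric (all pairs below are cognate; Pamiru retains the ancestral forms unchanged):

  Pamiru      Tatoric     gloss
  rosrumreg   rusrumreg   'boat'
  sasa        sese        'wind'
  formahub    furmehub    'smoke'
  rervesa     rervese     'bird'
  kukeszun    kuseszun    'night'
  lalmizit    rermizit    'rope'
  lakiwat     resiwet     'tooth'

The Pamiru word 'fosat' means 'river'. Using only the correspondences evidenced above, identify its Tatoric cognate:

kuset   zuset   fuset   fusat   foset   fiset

rosrumreg ~ rusrumreg — Pamiru o corresponds to Tatoric u after a consonant, before a consonant other than r, m, n, p, b, f, v.
sasa ~ sese, formahub ~ furmehub — Pamiru a corresponds to Tatoric e after a consonant, before a consonant other than r, m, n, p, b, f, v.
Applying these to Pamiru 'fosat':
  fosat → fusat   (o→u after a consonant, before a consonant other than r, m, n, p, b, f, v)
  fusat → fuset   (a→e after a consonant, before a consonant other than r, m, n, p, b, f, v)
So the Tatoric cognate is 'fuset'.

fuset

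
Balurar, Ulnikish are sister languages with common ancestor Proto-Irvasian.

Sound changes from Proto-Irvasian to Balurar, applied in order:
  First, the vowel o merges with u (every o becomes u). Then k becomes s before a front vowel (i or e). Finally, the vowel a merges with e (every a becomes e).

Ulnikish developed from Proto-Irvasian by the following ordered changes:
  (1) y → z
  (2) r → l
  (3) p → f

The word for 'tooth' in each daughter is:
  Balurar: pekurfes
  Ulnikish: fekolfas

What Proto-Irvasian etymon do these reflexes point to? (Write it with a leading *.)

Position 4: Balurar has u, Ulnikish has o. Ulnikish preserves o here (none of its changes turn any other segment into o), so the proto-segment is *o.
Position 1: Balurar has p, Ulnikish has f. Balurar preserves p here (none of its changes turn any other segment into p), so the proto-segment is *p.
This points to *pekorfas. Verify forward in each daughter:
Balurar: *pekorfas > pekurfas > pekurfes  (by vowel merger, vowel merger)
Ulnikish: start from *pekorfas.
  rule 1: no change — pekorfas
  rule 2 (unconditioned shift): pekorfas → pekolfas
  rule 3 (unconditioned shift): pekolfas → fekolfas
  ⇒ Ulnikish fekolfas
*pekorfas is the unique common source.

*pekorfas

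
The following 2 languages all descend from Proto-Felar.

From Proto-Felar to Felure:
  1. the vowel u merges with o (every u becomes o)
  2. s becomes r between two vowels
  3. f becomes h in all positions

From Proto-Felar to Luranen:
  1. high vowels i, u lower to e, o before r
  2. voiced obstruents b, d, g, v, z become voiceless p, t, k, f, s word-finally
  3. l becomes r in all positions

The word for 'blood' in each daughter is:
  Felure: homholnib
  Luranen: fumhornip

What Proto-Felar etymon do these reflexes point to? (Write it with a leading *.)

*fumholnib

Position 2: Felure has o, Luranen has u. Luranen preserves u here (none of its changes turn any other segment into u), so the proto-segment is *u.
Position 6: Felure has l, Luranen has r. Felure preserves l here (none of its changes turn any other segment into l), so the proto-segment is *l.
Position 9: Felure has b, Luranen has p. Felure preserves b here (none of its changes turn any other segment into b), so the proto-segment is *b.
Verify the candidate proto-form against each daughter:
Felure: *fumholnib
  fumholnib → fomholnib   [vowel merger]
  fomholnib (rule 2 does not apply)
  fomholnib → homholnib   [unconditioned shift]
  giving Felure homholnib.
Luranen: *fumholnib > fumholnip > fumhornip  (by final devoicing, unconditioned shift)
*fumholnib is the unique common source.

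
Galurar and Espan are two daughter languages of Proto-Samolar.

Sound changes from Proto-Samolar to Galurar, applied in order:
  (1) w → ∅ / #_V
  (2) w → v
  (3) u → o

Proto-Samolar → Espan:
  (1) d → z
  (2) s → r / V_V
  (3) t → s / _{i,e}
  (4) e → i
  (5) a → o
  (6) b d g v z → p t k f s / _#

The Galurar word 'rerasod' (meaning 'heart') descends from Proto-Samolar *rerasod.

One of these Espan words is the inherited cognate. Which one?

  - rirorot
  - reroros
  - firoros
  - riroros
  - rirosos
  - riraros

Espan: *rerasod
  rerasod → rerasoz   [unconditioned shift]
  rerasoz → reraroz   [rhotacism]
  reraroz (rule 3 does not apply)
  reraroz → riraroz   [vowel merger]
  riraroz → riroroz   [vowel merger]
  riroroz → riroros   [final devoicing]
  giving Espan riroros.
The other candidates each miss or misapply at least one Espan change.

riroros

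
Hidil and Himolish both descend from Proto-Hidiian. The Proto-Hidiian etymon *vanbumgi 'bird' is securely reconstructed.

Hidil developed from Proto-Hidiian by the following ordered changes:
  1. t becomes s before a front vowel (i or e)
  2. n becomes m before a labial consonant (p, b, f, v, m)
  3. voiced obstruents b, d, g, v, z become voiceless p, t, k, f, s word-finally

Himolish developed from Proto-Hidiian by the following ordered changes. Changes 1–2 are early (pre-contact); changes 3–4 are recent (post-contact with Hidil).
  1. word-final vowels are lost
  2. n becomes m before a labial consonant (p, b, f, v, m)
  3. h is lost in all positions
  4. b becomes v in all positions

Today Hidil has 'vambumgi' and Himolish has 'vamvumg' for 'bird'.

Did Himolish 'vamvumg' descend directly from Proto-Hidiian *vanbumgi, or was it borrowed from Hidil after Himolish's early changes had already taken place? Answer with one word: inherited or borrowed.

inherited

If inherited, *vanbumgi would pass through all of Himolish's changes:
Himolish: start from *vanbumgi.
  rule 1 (apocope): vanbumgi → vanbumg
  rule 2 (nasal place assimilation): vanbumg → vambumg
  rule 3: no change — vambumg
  rule 4 (unconditioned shift): vambumg → vamvumg
  ⇒ Himolish vamvumg
If borrowed from Hidil 'vambumgi' after the early changes, it would undergo only the recent ones:
  rule 3 (h-loss): no change (vambumgi)
  rule 4 (unconditioned shift): vambumgi → vamvumgi
  ⇒ as a loan: vamvumgi
Himolish 'vamvumg' matches the inherited outcome exactly, so it is an inherited cognate, not a loan.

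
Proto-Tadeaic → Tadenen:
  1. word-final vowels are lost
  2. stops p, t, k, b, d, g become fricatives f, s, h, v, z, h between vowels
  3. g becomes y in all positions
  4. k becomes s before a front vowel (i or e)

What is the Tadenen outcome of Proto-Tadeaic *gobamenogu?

yovamenoy

Tadenen: *gobamenogu
  gobamenogu → gobamenog   [apocope]
  gobamenog → govamenog   [intervocalic lenition]
  govamenog → yovamenoy   [unconditioned shift]
  yovamenoy (rule 4 does not apply)
  giving Tadenen yovamenoy.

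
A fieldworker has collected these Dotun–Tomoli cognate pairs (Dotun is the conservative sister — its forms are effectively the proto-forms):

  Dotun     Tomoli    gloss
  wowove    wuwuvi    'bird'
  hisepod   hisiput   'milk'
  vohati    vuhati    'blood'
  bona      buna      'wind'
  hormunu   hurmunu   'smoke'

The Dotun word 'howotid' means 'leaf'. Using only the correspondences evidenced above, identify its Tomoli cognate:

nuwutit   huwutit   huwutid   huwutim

wowove ~ wuwuvi, hisepod ~ hisiput — Dotun o corresponds to Tomoli u after a consonant, before a consonant other than r, m, n, p, b, f, v.
hisepod ~ hisiput — Dotun d corresponds to Tomoli t word-finally.
Applying these to Dotun 'howotid':
  howotid → huwotid   (o→u after a consonant, before a consonant other than r, m, n, p, b, f, v)
  huwotid → huwutid   (o→u after a consonant, before a consonant other than r, m, n, p, b, f, v)
  huwutid → huwutit   (d→t word-finally)
So the Tomoli cognate is 'huwutit'.

huwutit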